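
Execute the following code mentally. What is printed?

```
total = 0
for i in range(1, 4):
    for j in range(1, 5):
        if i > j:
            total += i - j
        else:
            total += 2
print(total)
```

i=1,j=1: not 1>1, total = 0+2 = 2
i=1,j=2: not 1>2, total = 2+2 = 4
i=1,j=3: not 1>3, total = 4+2 = 6
i=1,j=4: not 1>4, total = 6+2 = 8
i=2,j=1: 2>1, total = 8+1 = 9
i=2,j=2: not 2>2, total = 9+2 = 11
i=2,j=3: not 2>3, total = 11+2 = 13
i=2,j=4: not 2>4, total = 13+2 = 15
i=3,j=1: 3>1, total = 15+2 = 17
i=3,j=2: 3>2, total = 17+1 = 18
i=3,j=3: not 3>3, total = 18+2 = 20
i=3,j=4: not 3>4, total = 20+2 = 22

22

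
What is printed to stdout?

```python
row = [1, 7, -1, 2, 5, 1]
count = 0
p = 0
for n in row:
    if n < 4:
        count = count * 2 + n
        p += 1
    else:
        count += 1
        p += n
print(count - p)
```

3

n=1: <4, count = 0*2+1 = 1; p=1
n=7: not <4, count = 1+1 = 2; p=8
n=-1: <4, count = 2*2+(-1) = 3; p=9
n=2: <4, count = 3*2+2 = 8; p=10
n=5: not <4, count = 8+1 = 9; p=15
n=1: <4, count = 9*2+1 = 19; p=16
count-p = 19-16 = 3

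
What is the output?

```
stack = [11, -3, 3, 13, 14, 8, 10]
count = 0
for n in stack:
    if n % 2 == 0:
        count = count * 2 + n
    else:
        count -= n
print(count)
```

n=11: not even, count = 0-11 = -11
n=-3: not even, count = (-11)-(-3) = -8
n=3: not even, count = (-8)-3 = -11
n=13: not even, count = (-11)-13 = -24
n=14: even, count = (-24)*2+14 = -34
n=8: even, count = (-34)*2+8 = -60
n=10: even, count = (-60)*2+10 = -110

-110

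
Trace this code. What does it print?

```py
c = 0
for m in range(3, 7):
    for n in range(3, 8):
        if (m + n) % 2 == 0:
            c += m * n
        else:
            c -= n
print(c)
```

m=3,n=3: even sum, c = 0+9 = 9
m=3,n=4: odd sum, c = 9-4 = 5
m=3,n=5: even sum, c = 5+15 = 20
m=3,n=6: odd sum, c = 20-6 = 14
m=3,n=7: even sum, c = 14+21 = 35
m=4,n=3: odd sum, c = 35-3 = 32
m=4,n=4: even sum, c = 32+16 = 48
m=4,n=5: odd sum, c = 48-5 = 43
m=4,n=6: even sum, c = 43+24 = 67
m=4,n=7: odd sum, c = 67-7 = 60
m=5,n=3: even sum, c = 60+15 = 75
m=5,n=4: odd sum, c = 75-4 = 71
m=5,n=5: even sum, c = 71+25 = 96
m=5,n=6: odd sum, c = 96-6 = 90
m=5,n=7: even sum, c = 90+35 = 125
m=6,n=3: odd sum, c = 125-3 = 122
m=6,n=4: even sum, c = 122+24 = 146
m=6,n=5: odd sum, c = 146-5 = 141
m=6,n=6: even sum, c = 141+36 = 177
m=6,n=7: odd sum, c = 177-7 = 170

170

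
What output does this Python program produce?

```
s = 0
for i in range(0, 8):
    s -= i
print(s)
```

-28

i=0: s = 0-0 = 0
i=1: s = 0-1 = -1
i=2: s = (-1)-2 = -3
i=3: s = (-3)-3 = -6
i=4: s = (-6)-4 = -10
i=5: s = (-10)-5 = -15
i=6: s = (-15)-6 = -21
i=7: s = (-21)-7 = -28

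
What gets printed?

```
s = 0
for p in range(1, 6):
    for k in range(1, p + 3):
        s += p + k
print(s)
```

165

p=1,k=1: s = 0+2 = 2
p=1,k=2: s = 2+3 = 5
p=1,k=3: s = 5+4 = 9
p=2,k=1: s = 9+3 = 12
p=2,k=2: s = 12+4 = 16
p=2,k=3: s = 16+5 = 21
p=2,k=4: s = 21+6 = 27
p=3,k=1: s = 27+4 = 31
p=3,k=2: s = 31+5 = 36
p=3,k=3: s = 36+6 = 42
p=3,k=4: s = 42+7 = 49
p=3,k=5: s = 49+8 = 57
p=4,k=1: s = 57+5 = 62
p=4,k=2: s = 62+6 = 68
p=4,k=3: s = 68+7 = 75
p=4,k=4: s = 75+8 = 83
p=4,k=5: s = 83+9 = 92
p=4,k=6: s = 92+10 = 102
p=5,k=1: s = 102+6 = 108
p=5,k=2: s = 108+7 = 115
p=5,k=3: s = 115+8 = 123
p=5,k=4: s = 123+9 = 132
p=5,k=5: s = 132+10 = 142
p=5,k=6: s = 142+11 = 153
p=5,k=7: s = 153+12 = 165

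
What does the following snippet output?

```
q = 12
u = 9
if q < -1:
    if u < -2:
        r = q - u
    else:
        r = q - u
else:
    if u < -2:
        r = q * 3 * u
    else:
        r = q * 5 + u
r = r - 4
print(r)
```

65

q=12, u=9
q < -1 is False; u < -2 is False
→ r = q * 5 + u = 69
r = 69-4 = 65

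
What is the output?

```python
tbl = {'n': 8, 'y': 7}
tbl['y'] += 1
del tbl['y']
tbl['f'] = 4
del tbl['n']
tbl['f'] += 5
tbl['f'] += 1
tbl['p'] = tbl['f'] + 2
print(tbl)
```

tbl['y'] = 7+1 = 8 → {'n': 8, 'y': 8}
del 'y' → {'n': 8}
tbl['f'] = 4 → {'n': 8, 'f': 4}
del 'n' → {'f': 4}
tbl['f'] = 4+5 = 9 → {'f': 9}
tbl['f'] = 9+1 = 10 → {'f': 10}
tbl['p'] = tbl['f']+2 = 12 → {'f': 10, 'p': 12}

{'f': 10, 'p': 12}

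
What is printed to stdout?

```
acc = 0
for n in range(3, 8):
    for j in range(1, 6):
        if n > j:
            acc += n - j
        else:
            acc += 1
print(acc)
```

60

n=3,j=1: 3>1, acc = 0+2 = 2
n=3,j=2: 3>2, acc = 2+1 = 3
n=3,j=3: not 3>3, acc = 3+1 = 4
n=3,j=4: not 3>4, acc = 4+1 = 5
n=3,j=5: not 3>5, acc = 5+1 = 6
n=4,j=1: 4>1, acc = 6+3 = 9
n=4,j=2: 4>2, acc = 9+2 = 11
n=4,j=3: 4>3, acc = 11+1 = 12
n=4,j=4: not 4>4, acc = 12+1 = 13
n=4,j=5: not 4>5, acc = 13+1 = 14
n=5,j=1: 5>1, acc = 14+4 = 18
n=5,j=2: 5>2, acc = 18+3 = 21
n=5,j=3: 5>3, acc = 21+2 = 23
n=5,j=4: 5>4, acc = 23+1 = 24
n=5,j=5: not 5>5, acc = 24+1 = 25
n=6,j=1: 6>1, acc = 25+5 = 30
n=6,j=2: 6>2, acc = 30+4 = 34
n=6,j=3: 6>3, acc = 34+3 = 37
n=6,j=4: 6>4, acc = 37+2 = 39
n=6,j=5: 6>5, acc = 39+1 = 40
n=7,j=1: 7>1, acc = 40+6 = 46
n=7,j=2: 7>2, acc = 46+5 = 51
n=7,j=3: 7>3, acc = 51+4 = 55
n=7,j=4: 7>4, acc = 55+3 = 58
n=7,j=5: 7>5, acc = 58+2 = 60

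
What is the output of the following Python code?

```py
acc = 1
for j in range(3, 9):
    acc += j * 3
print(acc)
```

j=3: acc = 1+3*3 = 10
j=4: acc = 10+4*3 = 22
j=5: acc = 22+5*3 = 37
j=6: acc = 37+6*3 = 55
j=7: acc = 55+7*3 = 76
j=8: acc = 76+8*3 = 100

100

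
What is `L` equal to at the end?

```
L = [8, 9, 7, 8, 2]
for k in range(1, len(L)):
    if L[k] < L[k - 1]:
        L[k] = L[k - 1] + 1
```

k=1: 9>=8, unchanged → [8, 9, 7, 8, 2]
k=2: 7<9, L[2] = 9+1 = 10 → [8, 9, 10, 8, 2]
k=3: 8<10, L[3] = 10+1 = 11 → [8, 9, 10, 11, 2]
k=4: 2<11, L[4] = 11+1 = 12 → [8, 9, 10, 11, 12]

[8, 9, 10, 11, 12]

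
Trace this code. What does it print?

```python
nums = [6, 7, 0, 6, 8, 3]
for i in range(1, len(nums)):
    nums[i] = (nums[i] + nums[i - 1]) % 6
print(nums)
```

[6, 1, 1, 1, 3, 0]

i=1: nums[1] = (7+6)%6 = 1 → [6, 1, 0, 6, 8, 3]
i=2: nums[2] = (0+1)%6 = 1 → [6, 1, 1, 6, 8, 3]
i=3: nums[3] = (6+1)%6 = 1 → [6, 1, 1, 1, 8, 3]
i=4: nums[4] = (8+1)%6 = 3 → [6, 1, 1, 1, 3, 3]
i=5: nums[5] = (3+3)%6 = 0 → [6, 1, 1, 1, 3, 0]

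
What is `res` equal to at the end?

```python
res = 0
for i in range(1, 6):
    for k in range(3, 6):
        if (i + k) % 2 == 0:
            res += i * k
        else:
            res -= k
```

68

i=1,k=3: even sum, res = 0+3 = 3
i=1,k=4: odd sum, res = 3-4 = -1
i=1,k=5: even sum, res = (-1)+5 = 4
i=2,k=3: odd sum, res = 4-3 = 1
i=2,k=4: even sum, res = 1+8 = 9
i=2,k=5: odd sum, res = 9-5 = 4
i=3,k=3: even sum, res = 4+9 = 13
i=3,k=4: odd sum, res = 13-4 = 9
i=3,k=5: even sum, res = 9+15 = 24
i=4,k=3: odd sum, res = 24-3 = 21
i=4,k=4: even sum, res = 21+16 = 37
i=4,k=5: odd sum, res = 37-5 = 32
i=5,k=3: even sum, res = 32+15 = 47
i=5,k=4: odd sum, res = 47-4 = 43
i=5,k=5: even sum, res = 43+25 = 68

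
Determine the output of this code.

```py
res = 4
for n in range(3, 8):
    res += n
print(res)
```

n=3: res = 4+3 = 7
n=4: res = 7+4 = 11
n=5: res = 11+5 = 16
n=6: res = 16+6 = 22
n=7: res = 22+7 = 29

29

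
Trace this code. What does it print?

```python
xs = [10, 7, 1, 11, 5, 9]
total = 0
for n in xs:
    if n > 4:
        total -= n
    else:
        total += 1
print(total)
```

-41

n=10: >4, total = 0-10 = -10
n=7: >4, total = (-10)-7 = -17
n=1: not >4, total = (-17)+1 = -16
n=11: >4, total = (-16)-11 = -27
n=5: >4, total = (-27)-5 = -32
n=9: >4, total = (-32)-9 = -41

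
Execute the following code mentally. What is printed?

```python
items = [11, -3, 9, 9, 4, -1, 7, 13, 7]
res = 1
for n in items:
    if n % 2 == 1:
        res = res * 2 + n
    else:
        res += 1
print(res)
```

1973

n=11: odd, res = 1*2+11 = 13
n=-3: odd, res = 13*2+(-3) = 23
n=9: odd, res = 23*2+9 = 55
n=9: odd, res = 55*2+9 = 119
n=4: not odd, res = 119+1 = 120
n=-1: odd, res = 120*2+(-1) = 239
n=7: odd, res = 239*2+7 = 485
n=13: odd, res = 485*2+13 = 983
n=7: odd, res = 983*2+7 = 1973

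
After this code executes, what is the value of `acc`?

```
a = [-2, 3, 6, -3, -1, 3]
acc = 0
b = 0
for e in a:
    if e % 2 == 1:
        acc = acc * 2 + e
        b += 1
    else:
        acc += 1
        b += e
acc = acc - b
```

e=-2: not odd, acc = 0+1 = 1; b=-2
e=3: odd, acc = 1*2+3 = 5; b=-1
e=6: not odd, acc = 5+1 = 6; b=5
e=-3: odd, acc = 6*2+(-3) = 9; b=6
e=-1: odd, acc = 9*2+(-1) = 17; b=7
e=3: odd, acc = 17*2+3 = 37; b=8
acc-b = 37-8 = 29

29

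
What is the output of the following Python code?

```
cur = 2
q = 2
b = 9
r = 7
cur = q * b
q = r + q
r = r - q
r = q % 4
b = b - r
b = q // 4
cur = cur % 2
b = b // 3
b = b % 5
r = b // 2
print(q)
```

9

cur = 2*9 = 18
q = 7+2 = 9
r = 7-9 = -2
r = 9%4 = 1
b = 9-1 = 8
b = 9//4 = 2
cur = 18%2 = 0
b = 2//3 = 0
b = 0%5 = 0
r = 0//2 = 0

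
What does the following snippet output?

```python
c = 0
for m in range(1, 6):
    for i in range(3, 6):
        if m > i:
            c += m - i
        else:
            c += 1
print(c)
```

m=1,i=3: not 1>3, c = 0+1 = 1
m=1,i=4: not 1>4, c = 1+1 = 2
m=1,i=5: not 1>5, c = 2+1 = 3
m=2,i=3: not 2>3, c = 3+1 = 4
m=2,i=4: not 2>4, c = 4+1 = 5
m=2,i=5: not 2>5, c = 5+1 = 6
m=3,i=3: not 3>3, c = 6+1 = 7
m=3,i=4: not 3>4, c = 7+1 = 8
m=3,i=5: not 3>5, c = 8+1 = 9
m=4,i=3: 4>3, c = 9+1 = 10
m=4,i=4: not 4>4, c = 10+1 = 11
m=4,i=5: not 4>5, c = 11+1 = 12
m=5,i=3: 5>3, c = 12+2 = 14
m=5,i=4: 5>4, c = 14+1 = 15
m=5,i=5: not 5>5, c = 15+1 = 16

16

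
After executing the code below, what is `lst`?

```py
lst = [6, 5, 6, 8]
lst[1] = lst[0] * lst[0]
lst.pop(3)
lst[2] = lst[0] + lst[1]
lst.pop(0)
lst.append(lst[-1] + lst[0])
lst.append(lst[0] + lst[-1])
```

lst[1] = lst[0]*lst[0] = 6*6 = 36 → [6, 36, 6, 8]
pop(3) removes 8 → [6, 36, 6]
lst[2] = lst[0]+lst[1] = 6+36 = 42 → [6, 36, 42]
pop(0) removes 6 → [36, 42]
append lst[-1]+lst[0] = 42+36 = 78 → [36, 42, 78]
append lst[0]+lst[-1] = 36+78 = 114 → [36, 42, 78, 114]

[36, 42, 78, 114]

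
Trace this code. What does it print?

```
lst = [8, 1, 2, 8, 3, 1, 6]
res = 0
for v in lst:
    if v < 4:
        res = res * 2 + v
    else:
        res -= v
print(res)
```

v=8: not <4, res = 0-8 = -8
v=1: <4, res = (-8)*2+1 = -15
v=2: <4, res = (-15)*2+2 = -28
v=8: not <4, res = (-28)-8 = -36
v=3: <4, res = (-36)*2+3 = -69
v=1: <4, res = (-69)*2+1 = -137
v=6: not <4, res = (-137)-6 = -143

-143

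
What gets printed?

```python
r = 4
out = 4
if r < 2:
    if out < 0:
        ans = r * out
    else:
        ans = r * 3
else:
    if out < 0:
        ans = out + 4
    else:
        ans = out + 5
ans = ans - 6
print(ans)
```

3

r=4, out=4
r < 2 is False; out < 0 is False
→ ans = out + 5 = 9
ans = 9-6 = 3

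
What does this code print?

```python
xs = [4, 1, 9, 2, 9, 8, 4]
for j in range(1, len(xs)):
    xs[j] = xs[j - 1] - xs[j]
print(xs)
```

j=1: xs[1] = 4-1 = 3 → [4, 3, 9, 2, 9, 8, 4]
j=2: xs[2] = 3-9 = -6 → [4, 3, -6, 2, 9, 8, 4]
j=3: xs[3] = (-6)-2 = -8 → [4, 3, -6, -8, 9, 8, 4]
j=4: xs[4] = (-8)-9 = -17 → [4, 3, -6, -8, -17, 8, 4]
j=5: xs[5] = (-17)-8 = -25 → [4, 3, -6, -8, -17, -25, 4]
j=6: xs[6] = (-25)-4 = -29 → [4, 3, -6, -8, -17, -25, -29]

[4, 3, -6, -8, -17, -25, -29]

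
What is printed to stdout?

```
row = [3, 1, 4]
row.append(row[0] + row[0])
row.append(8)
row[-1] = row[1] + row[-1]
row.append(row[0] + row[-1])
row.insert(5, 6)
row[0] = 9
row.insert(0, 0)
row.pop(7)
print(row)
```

append row[0]+row[0] = 3+3 = 6 → [3, 1, 4, 6]
append 8 → [3, 1, 4, 6, 8]
row[-1] = row[1]+row[-1] = 1+8 = 9 → [3, 1, 4, 6, 9]
append row[0]+row[-1] = 3+9 = 12 → [3, 1, 4, 6, 9, 12]
insert 6 at 5 → [3, 1, 4, 6, 9, 6, 12]
row[0] = 9 → [9, 1, 4, 6, 9, 6, 12]
insert 0 at 0 → [0, 9, 1, 4, 6, 9, 6, 12]
pop(7) removes 12 → [0, 9, 1, 4, 6, 9, 6]

[0, 9, 1, 4, 6, 9, 6]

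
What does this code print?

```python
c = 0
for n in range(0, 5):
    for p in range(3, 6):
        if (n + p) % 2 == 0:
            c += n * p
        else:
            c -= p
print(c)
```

n=0,p=3: odd sum, c = 0-3 = -3
n=0,p=4: even sum, c = (-3)+0 = -3
n=0,p=5: odd sum, c = (-3)-5 = -8
n=1,p=3: even sum, c = (-8)+3 = -5
n=1,p=4: odd sum, c = (-5)-4 = -9
n=1,p=5: even sum, c = (-9)+5 = -4
n=2,p=3: odd sum, c = (-4)-3 = -7
n=2,p=4: even sum, c = (-7)+8 = 1
n=2,p=5: odd sum, c = 1-5 = -4
n=3,p=3: even sum, c = (-4)+9 = 5
n=3,p=4: odd sum, c = 5-4 = 1
n=3,p=5: even sum, c = 1+15 = 16
n=4,p=3: odd sum, c = 16-3 = 13
n=4,p=4: even sum, c = 13+16 = 29
n=4,p=5: odd sum, c = 29-5 = 24

24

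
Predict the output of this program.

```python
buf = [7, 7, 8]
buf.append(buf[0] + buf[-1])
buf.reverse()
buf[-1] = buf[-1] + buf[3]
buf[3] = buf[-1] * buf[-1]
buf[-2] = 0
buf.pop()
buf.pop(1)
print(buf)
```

append buf[0]+buf[-1] = 7+8 = 15 → [7, 7, 8, 15]
reverse → [15, 8, 7, 7]
buf[-1] = buf[-1]+buf[3] = 7+7 = 14 → [15, 8, 7, 14]
buf[3] = buf[-1]*buf[-1] = 14*14 = 196 → [15, 8, 7, 196]
buf[-2] = 0 → [15, 8, 0, 196]
pop() removes 196 → [15, 8, 0]
pop(1) removes 8 → [15, 0]

[15, 0]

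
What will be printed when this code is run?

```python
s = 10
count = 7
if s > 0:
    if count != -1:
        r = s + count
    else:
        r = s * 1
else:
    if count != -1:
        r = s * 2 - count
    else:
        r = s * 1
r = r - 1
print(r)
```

16

s=10, count=7
s > 0 is True; count != -1 is True
→ r = s + count = 17
r = 17-1 = 16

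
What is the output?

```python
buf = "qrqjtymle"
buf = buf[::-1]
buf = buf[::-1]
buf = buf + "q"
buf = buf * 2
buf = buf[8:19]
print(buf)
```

eqqrqjtymle

reverse → 'elmytjqrq'
reverse → 'qrqjtymle'
+ 'q' → 'qrqjtymleq'
repeat ×2 → 'qrqjtymleqqrqjtymleq'
slice [8:19] → 'eqqrqjtymle'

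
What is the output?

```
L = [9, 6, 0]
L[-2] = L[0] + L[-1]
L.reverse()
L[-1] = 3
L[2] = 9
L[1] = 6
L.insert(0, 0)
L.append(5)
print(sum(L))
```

20

L[-2] = L[0]+L[-1] = 9+0 = 9 → [9, 9, 0]
reverse → [0, 9, 9]
L[-1] = 3 → [0, 9, 3]
L[2] = 9 → [0, 9, 9]
L[1] = 6 → [0, 6, 9]
insert 0 at 0 → [0, 0, 6, 9]
append 5 → [0, 0, 6, 9, 5]
sum = 20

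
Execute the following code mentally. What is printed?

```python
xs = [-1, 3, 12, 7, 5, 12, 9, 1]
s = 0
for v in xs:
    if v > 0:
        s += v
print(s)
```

49

v=-1: not >0
v=3: >0, s = 0+3 = 3
v=12: >0, s = 3+12 = 15
v=7: >0, s = 15+7 = 22
v=5: >0, s = 22+5 = 27
v=12: >0, s = 27+12 = 39
v=9: >0, s = 39+9 = 48
v=1: >0, s = 48+1 = 49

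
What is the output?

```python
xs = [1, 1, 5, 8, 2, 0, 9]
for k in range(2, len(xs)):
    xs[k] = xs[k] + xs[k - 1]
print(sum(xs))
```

k=2: xs[2] = 5+1 = 6 → [1, 1, 6, 8, 2, 0, 9]
k=3: xs[3] = 8+6 = 14 → [1, 1, 6, 14, 2, 0, 9]
k=4: xs[4] = 2+14 = 16 → [1, 1, 6, 14, 16, 0, 9]
k=5: xs[5] = 0+16 = 16 → [1, 1, 6, 14, 16, 16, 9]
k=6: xs[6] = 9+16 = 25 → [1, 1, 6, 14, 16, 16, 25]
sum = 79

79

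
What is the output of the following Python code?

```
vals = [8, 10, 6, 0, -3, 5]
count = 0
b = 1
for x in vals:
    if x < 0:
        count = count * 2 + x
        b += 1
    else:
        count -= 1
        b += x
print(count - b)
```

x=8: not <0, count = 0-1 = -1; b=9
x=10: not <0, count = (-1)-1 = -2; b=19
x=6: not <0, count = (-2)-1 = -3; b=25
x=0: not <0, count = (-3)-1 = -4; b=25
x=-3: <0, count = (-4)*2+(-3) = -11; b=26
x=5: not <0, count = (-11)-1 = -12; b=31
count-b = (-12)-31 = -43

-43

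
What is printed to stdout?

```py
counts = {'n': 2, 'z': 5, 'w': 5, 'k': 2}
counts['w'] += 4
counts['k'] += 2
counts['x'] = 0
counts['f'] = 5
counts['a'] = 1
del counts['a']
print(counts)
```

counts['w'] = 5+4 = 9 → {'n': 2, 'z': 5, 'w': 9, 'k': 2}
counts['k'] = 2+2 = 4 → {'n': 2, 'z': 5, 'w': 9, 'k': 4}
counts['x'] = 0 → {'n': 2, 'z': 5, 'w': 9, 'k': 4, 'x': 0}
counts['f'] = 5 → {'n': 2, 'z': 5, 'w': 9, 'k': 4, 'x': 0, 'f': 5}
counts['a'] = 1 → {'n': 2, 'z': 5, 'w': 9, 'k': 4, 'x': 0, 'f': 5, 'a': 1}
del 'a' → {'n': 2, 'z': 5, 'w': 9, 'k': 4, 'x': 0, 'f': 5}

{'n': 2, 'z': 5, 'w': 9, 'k': 4, 'x': 0, 'f': 5}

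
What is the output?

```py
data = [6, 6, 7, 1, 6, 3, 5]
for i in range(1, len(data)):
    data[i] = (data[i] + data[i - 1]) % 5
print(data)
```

i=1: data[1] = (6+6)%5 = 2 → [6, 2, 7, 1, 6, 3, 5]
i=2: data[2] = (7+2)%5 = 4 → [6, 2, 4, 1, 6, 3, 5]
i=3: data[3] = (1+4)%5 = 0 → [6, 2, 4, 0, 6, 3, 5]
i=4: data[4] = (6+0)%5 = 1 → [6, 2, 4, 0, 1, 3, 5]
i=5: data[5] = (3+1)%5 = 4 → [6, 2, 4, 0, 1, 4, 5]
i=6: data[6] = (5+4)%5 = 4 → [6, 2, 4, 0, 1, 4, 4]

[6, 2, 4, 0, 1, 4, 4]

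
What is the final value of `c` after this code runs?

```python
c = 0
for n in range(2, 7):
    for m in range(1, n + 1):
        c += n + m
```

n=2,m=1: c = 0+3 = 3
n=2,m=2: c = 3+4 = 7
n=3,m=1: c = 7+4 = 11
n=3,m=2: c = 11+5 = 16
n=3,m=3: c = 16+6 = 22
n=4,m=1: c = 22+5 = 27
n=4,m=2: c = 27+6 = 33
n=4,m=3: c = 33+7 = 40
n=4,m=4: c = 40+8 = 48
n=5,m=1: c = 48+6 = 54
n=5,m=2: c = 54+7 = 61
n=5,m=3: c = 61+8 = 69
n=5,m=4: c = 69+9 = 78
n=5,m=5: c = 78+10 = 88
n=6,m=1: c = 88+7 = 95
n=6,m=2: c = 95+8 = 103
n=6,m=3: c = 103+9 = 112
n=6,m=4: c = 112+10 = 122
n=6,m=5: c = 122+11 = 133
n=6,m=6: c = 133+12 = 145

145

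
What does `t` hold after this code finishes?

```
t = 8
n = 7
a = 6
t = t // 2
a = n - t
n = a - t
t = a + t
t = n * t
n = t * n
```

-7

t = 8//2 = 4
a = 7-4 = 3
n = 3-4 = -1
t = 3+4 = 7
t = (-1)*7 = -7
n = (-7)*(-1) = 7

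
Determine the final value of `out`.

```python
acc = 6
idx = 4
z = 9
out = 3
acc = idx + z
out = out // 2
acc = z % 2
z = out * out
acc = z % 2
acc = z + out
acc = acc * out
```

acc = 4+9 = 13
out = 3//2 = 1
acc = 9%2 = 1
z = 1*1 = 1
acc = 1%2 = 1
acc = 1+1 = 2
acc = 2*1 = 2

1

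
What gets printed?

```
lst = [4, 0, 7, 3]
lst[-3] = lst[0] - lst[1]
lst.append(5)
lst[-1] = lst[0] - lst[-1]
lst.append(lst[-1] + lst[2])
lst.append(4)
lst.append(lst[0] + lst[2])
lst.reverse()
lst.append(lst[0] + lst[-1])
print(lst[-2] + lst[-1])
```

19

lst[-3] = lst[0]-lst[1] = 4-0 = 4 → [4, 4, 7, 3]
append 5 → [4, 4, 7, 3, 5]
lst[-1] = lst[0]-lst[-1] = 4-5 = -1 → [4, 4, 7, 3, -1]
append lst[-1]+lst[2] = (-1)+7 = 6 → [4, 4, 7, 3, -1, 6]
append 4 → [4, 4, 7, 3, -1, 6, 4]
append lst[0]+lst[2] = 4+7 = 11 → [4, 4, 7, 3, -1, 6, 4, 11]
reverse → [11, 4, 6, -1, 3, 7, 4, 4]
append lst[0]+lst[-1] = 11+4 = 15 → [11, 4, 6, -1, 3, 7, 4, 4, 15]
lst[-2]+lst[-1] = 4+15 = 19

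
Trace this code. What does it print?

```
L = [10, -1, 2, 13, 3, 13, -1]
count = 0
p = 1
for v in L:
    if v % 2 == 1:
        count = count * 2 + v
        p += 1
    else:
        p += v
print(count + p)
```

143

v=10: not odd; p=11
v=-1: odd, count = 0*2+(-1) = -1; p=12
v=2: not odd; p=14
v=13: odd, count = (-1)*2+13 = 11; p=15
v=3: odd, count = 11*2+3 = 25; p=16
v=13: odd, count = 25*2+13 = 63; p=17
v=-1: odd, count = 63*2+(-1) = 125; p=18
count+p = 125+18 = 143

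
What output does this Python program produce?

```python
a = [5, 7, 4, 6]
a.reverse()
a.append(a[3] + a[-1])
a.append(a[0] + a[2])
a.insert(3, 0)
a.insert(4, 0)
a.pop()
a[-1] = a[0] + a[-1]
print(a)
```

[6, 4, 7, 0, 0, 5, 16]

reverse → [6, 4, 7, 5]
append a[3]+a[-1] = 5+5 = 10 → [6, 4, 7, 5, 10]
append a[0]+a[2] = 6+7 = 13 → [6, 4, 7, 5, 10, 13]
insert 0 at 3 → [6, 4, 7, 0, 5, 10, 13]
insert 0 at 4 → [6, 4, 7, 0, 0, 5, 10, 13]
pop() removes 13 → [6, 4, 7, 0, 0, 5, 10]
a[-1] = a[0]+a[-1] = 6+10 = 16 → [6, 4, 7, 0, 0, 5, 16]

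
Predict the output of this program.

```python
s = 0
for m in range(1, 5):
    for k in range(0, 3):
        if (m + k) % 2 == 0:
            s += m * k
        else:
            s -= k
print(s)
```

m=1,k=0: odd sum, s = 0-0 = 0
m=1,k=1: even sum, s = 0+1 = 1
m=1,k=2: odd sum, s = 1-2 = -1
m=2,k=0: even sum, s = (-1)+0 = -1
m=2,k=1: odd sum, s = (-1)-1 = -2
m=2,k=2: even sum, s = (-2)+4 = 2
m=3,k=0: odd sum, s = 2-0 = 2
m=3,k=1: even sum, s = 2+3 = 5
m=3,k=2: odd sum, s = 5-2 = 3
m=4,k=0: even sum, s = 3+0 = 3
m=4,k=1: odd sum, s = 3-1 = 2
m=4,k=2: even sum, s = 2+8 = 10

10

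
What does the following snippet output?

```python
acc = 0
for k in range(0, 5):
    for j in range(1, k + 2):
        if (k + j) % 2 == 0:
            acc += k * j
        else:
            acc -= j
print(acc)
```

k=0,j=1: odd sum, acc = 0-1 = -1
k=1,j=1: even sum, acc = (-1)+1 = 0
k=1,j=2: odd sum, acc = 0-2 = -2
k=2,j=1: odd sum, acc = (-2)-1 = -3
k=2,j=2: even sum, acc = (-3)+4 = 1
k=2,j=3: odd sum, acc = 1-3 = -2
k=3,j=1: even sum, acc = (-2)+3 = 1
k=3,j=2: odd sum, acc = 1-2 = -1
k=3,j=3: even sum, acc = (-1)+9 = 8
k=3,j=4: odd sum, acc = 8-4 = 4
k=4,j=1: odd sum, acc = 4-1 = 3
k=4,j=2: even sum, acc = 3+8 = 11
k=4,j=3: odd sum, acc = 11-3 = 8
k=4,j=4: even sum, acc = 8+16 = 24
k=4,j=5: odd sum, acc = 24-5 = 19

19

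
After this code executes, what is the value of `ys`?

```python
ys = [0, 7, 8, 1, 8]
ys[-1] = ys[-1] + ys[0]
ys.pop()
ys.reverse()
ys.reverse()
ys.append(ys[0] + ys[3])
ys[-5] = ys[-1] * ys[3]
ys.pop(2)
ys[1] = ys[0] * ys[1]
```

ys[-1] = ys[-1]+ys[0] = 8+0 = 8 → [0, 7, 8, 1, 8]
pop() removes 8 → [0, 7, 8, 1]
reverse → [1, 8, 7, 0]
reverse → [0, 7, 8, 1]
append ys[0]+ys[3] = 0+1 = 1 → [0, 7, 8, 1, 1]
ys[-5] = ys[-1]*ys[3] = 1*1 = 1 → [1, 7, 8, 1, 1]
pop(2) removes 8 → [1, 7, 1, 1]
ys[1] = ys[0]*ys[1] = 1*7 = 7 → [1, 7, 1, 1]

[1, 7, 1, 1]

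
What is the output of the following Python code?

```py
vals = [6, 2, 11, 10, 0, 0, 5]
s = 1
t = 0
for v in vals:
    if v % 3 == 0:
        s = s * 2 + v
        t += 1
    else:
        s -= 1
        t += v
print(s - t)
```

-12

v=6: %3==0, s = 1*2+6 = 8; t=1
v=2: not %3==0, s = 8-1 = 7; t=3
v=11: not %3==0, s = 7-1 = 6; t=14
v=10: not %3==0, s = 6-1 = 5; t=24
v=0: %3==0, s = 5*2+0 = 10; t=25
v=0: %3==0, s = 10*2+0 = 20; t=26
v=5: not %3==0, s = 20-1 = 19; t=31
s-t = 19-31 = -12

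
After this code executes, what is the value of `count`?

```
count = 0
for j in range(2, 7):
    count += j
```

j=2: count = 0+2 = 2
j=3: count = 2+3 = 5
j=4: count = 5+4 = 9
j=5: count = 9+5 = 14
j=6: count = 14+6 = 20

20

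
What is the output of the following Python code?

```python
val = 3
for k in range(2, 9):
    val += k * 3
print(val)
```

108

k=2: val = 3+2*3 = 9
k=3: val = 9+3*3 = 18
k=4: val = 18+4*3 = 30
k=5: val = 30+5*3 = 45
k=6: val = 45+6*3 = 63
k=7: val = 63+7*3 = 84
k=8: val = 84+8*3 = 108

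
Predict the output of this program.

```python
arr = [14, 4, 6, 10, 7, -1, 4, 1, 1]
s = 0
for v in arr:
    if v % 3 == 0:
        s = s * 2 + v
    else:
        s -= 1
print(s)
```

v=14: not %3==0, s = 0-1 = -1
v=4: not %3==0, s = (-1)-1 = -2
v=6: %3==0, s = (-2)*2+6 = 2
v=10: not %3==0, s = 2-1 = 1
v=7: not %3==0, s = 1-1 = 0
v=-1: not %3==0, s = 0-1 = -1
v=4: not %3==0, s = (-1)-1 = -2
v=1: not %3==0, s = (-2)-1 = -3
v=1: not %3==0, s = (-3)-1 = -4

-4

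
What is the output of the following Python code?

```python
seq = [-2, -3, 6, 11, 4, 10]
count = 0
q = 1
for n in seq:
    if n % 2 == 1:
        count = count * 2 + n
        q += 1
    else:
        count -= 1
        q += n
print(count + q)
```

n=-2: not odd, count = 0-1 = -1; q=-1
n=-3: odd, count = (-1)*2+(-3) = -5; q=0
n=6: not odd, count = (-5)-1 = -6; q=6
n=11: odd, count = (-6)*2+11 = -1; q=7
n=4: not odd, count = (-1)-1 = -2; q=11
n=10: not odd, count = (-2)-1 = -3; q=21
count+q = (-3)+21 = 18

18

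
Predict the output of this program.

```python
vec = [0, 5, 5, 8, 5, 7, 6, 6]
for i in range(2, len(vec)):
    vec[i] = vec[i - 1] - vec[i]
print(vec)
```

i=2: vec[2] = 5-5 = 0 → [0, 5, 0, 8, 5, 7, 6, 6]
i=3: vec[3] = 0-8 = -8 → [0, 5, 0, -8, 5, 7, 6, 6]
i=4: vec[4] = (-8)-5 = -13 → [0, 5, 0, -8, -13, 7, 6, 6]
i=5: vec[5] = (-13)-7 = -20 → [0, 5, 0, -8, -13, -20, 6, 6]
i=6: vec[6] = (-20)-6 = -26 → [0, 5, 0, -8, -13, -20, -26, 6]
i=7: vec[7] = (-26)-6 = -32 → [0, 5, 0, -8, -13, -20, -26, -32]

[0, 5, 0, -8, -13, -20, -26, -32]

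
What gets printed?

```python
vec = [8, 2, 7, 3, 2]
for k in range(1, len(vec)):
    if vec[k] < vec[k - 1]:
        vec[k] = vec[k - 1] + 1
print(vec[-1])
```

k=1: 2<8, vec[1] = 8+1 = 9 → [8, 9, 7, 3, 2]
k=2: 7<9, vec[2] = 9+1 = 10 → [8, 9, 10, 3, 2]
k=3: 3<10, vec[3] = 10+1 = 11 → [8, 9, 10, 11, 2]
k=4: 2<11, vec[4] = 11+1 = 12 → [8, 9, 10, 11, 12]

12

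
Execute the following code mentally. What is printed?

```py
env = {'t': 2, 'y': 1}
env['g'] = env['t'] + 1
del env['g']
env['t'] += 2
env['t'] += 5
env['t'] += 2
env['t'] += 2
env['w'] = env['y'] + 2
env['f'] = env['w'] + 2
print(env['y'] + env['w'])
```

4

env['g'] = env['t']+1 = 3 → {'t': 2, 'y': 1, 'g': 3}
del 'g' → {'t': 2, 'y': 1}
env['t'] = 2+2 = 4 → {'t': 4, 'y': 1}
env['t'] = 4+5 = 9 → {'t': 9, 'y': 1}
env['t'] = 9+2 = 11 → {'t': 11, 'y': 1}
env['t'] = 11+2 = 13 → {'t': 13, 'y': 1}
env['w'] = env['y']+2 = 3 → {'t': 13, 'y': 1, 'w': 3}
env['f'] = env['w']+2 = 5 → {'t': 13, 'y': 1, 'w': 3, 'f': 5}
env['y']+env['w'] = 1+3 = 4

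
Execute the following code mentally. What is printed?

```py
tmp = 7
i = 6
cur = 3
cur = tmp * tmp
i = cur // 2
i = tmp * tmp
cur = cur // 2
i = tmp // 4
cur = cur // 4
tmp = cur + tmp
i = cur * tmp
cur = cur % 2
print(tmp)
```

cur = 7*7 = 49
i = 49//2 = 24
i = 7*7 = 49
cur = 49//2 = 24
i = 7//4 = 1
cur = 24//4 = 6
tmp = 6+7 = 13
i = 6*13 = 78
cur = 6%2 = 0

13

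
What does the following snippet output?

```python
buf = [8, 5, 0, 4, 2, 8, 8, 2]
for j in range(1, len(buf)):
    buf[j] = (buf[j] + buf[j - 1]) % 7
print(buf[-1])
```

2

j=1: buf[1] = (5+8)%7 = 6 → [8, 6, 0, 4, 2, 8, 8, 2]
j=2: buf[2] = (0+6)%7 = 6 → [8, 6, 6, 4, 2, 8, 8, 2]
j=3: buf[3] = (4+6)%7 = 3 → [8, 6, 6, 3, 2, 8, 8, 2]
j=4: buf[4] = (2+3)%7 = 5 → [8, 6, 6, 3, 5, 8, 8, 2]
j=5: buf[5] = (8+5)%7 = 6 → [8, 6, 6, 3, 5, 6, 8, 2]
j=6: buf[6] = (8+6)%7 = 0 → [8, 6, 6, 3, 5, 6, 0, 2]
j=7: buf[7] = (2+0)%7 = 2 → [8, 6, 6, 3, 5, 6, 0, 2]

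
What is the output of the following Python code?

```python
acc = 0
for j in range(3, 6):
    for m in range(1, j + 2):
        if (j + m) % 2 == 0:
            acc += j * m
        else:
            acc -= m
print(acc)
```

54

j=3,m=1: even sum, acc = 0+3 = 3
j=3,m=2: odd sum, acc = 3-2 = 1
j=3,m=3: even sum, acc = 1+9 = 10
j=3,m=4: odd sum, acc = 10-4 = 6
j=4,m=1: odd sum, acc = 6-1 = 5
j=4,m=2: even sum, acc = 5+8 = 13
j=4,m=3: odd sum, acc = 13-3 = 10
j=4,m=4: even sum, acc = 10+16 = 26
j=4,m=5: odd sum, acc = 26-5 = 21
j=5,m=1: even sum, acc = 21+5 = 26
j=5,m=2: odd sum, acc = 26-2 = 24
j=5,m=3: even sum, acc = 24+15 = 39
j=5,m=4: odd sum, acc = 39-4 = 35
j=5,m=5: even sum, acc = 35+25 = 60
j=5,m=6: odd sum, acc = 60-6 = 54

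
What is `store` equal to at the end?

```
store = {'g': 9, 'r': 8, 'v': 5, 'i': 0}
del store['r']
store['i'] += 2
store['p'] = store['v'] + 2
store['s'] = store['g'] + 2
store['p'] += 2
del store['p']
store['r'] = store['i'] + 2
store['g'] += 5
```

{'g': 14, 'v': 5, 'i': 2, 's': 11, 'r': 4}

del 'r' → {'g': 9, 'v': 5, 'i': 0}
store['i'] = 0+2 = 2 → {'g': 9, 'v': 5, 'i': 2}
store['p'] = store['v']+2 = 7 → {'g': 9, 'v': 5, 'i': 2, 'p': 7}
store['s'] = store['g']+2 = 11 → {'g': 9, 'v': 5, 'i': 2, 'p': 7, 's': 11}
store['p'] = 7+2 = 9 → {'g': 9, 'v': 5, 'i': 2, 'p': 9, 's': 11}
del 'p' → {'g': 9, 'v': 5, 'i': 2, 's': 11}
store['r'] = store['i']+2 = 4 → {'g': 9, 'v': 5, 'i': 2, 's': 11, 'r': 4}
store['g'] = 9+5 = 14 → {'g': 14, 'v': 5, 'i': 2, 's': 11, 'r': 4}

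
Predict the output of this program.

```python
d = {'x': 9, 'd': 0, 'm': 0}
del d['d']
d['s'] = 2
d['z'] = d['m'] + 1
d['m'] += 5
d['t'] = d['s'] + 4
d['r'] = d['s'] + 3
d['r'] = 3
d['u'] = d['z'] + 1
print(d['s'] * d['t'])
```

12

del 'd' → {'x': 9, 'm': 0}
d['s'] = 2 → {'x': 9, 'm': 0, 's': 2}
d['z'] = d['m']+1 = 1 → {'x': 9, 'm': 0, 's': 2, 'z': 1}
d['m'] = 0+5 = 5 → {'x': 9, 'm': 5, 's': 2, 'z': 1}
d['t'] = d['s']+4 = 6 → {'x': 9, 'm': 5, 's': 2, 'z': 1, 't': 6}
d['r'] = d['s']+3 = 5 → {'x': 9, 'm': 5, 's': 2, 'z': 1, 't': 6, 'r': 5}
d['r'] = 3 → {'x': 9, 'm': 5, 's': 2, 'z': 1, 't': 6, 'r': 3}
d['u'] = d['z']+1 = 2 → {'x': 9, 'm': 5, 's': 2, 'z': 1, 't': 6, 'r': 3, 'u': 2}
d['s']*d['t'] = 2*6 = 12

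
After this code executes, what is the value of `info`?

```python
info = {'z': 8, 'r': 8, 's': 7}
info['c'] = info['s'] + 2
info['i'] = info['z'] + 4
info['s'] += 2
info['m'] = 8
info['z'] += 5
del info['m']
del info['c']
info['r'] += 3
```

info['c'] = info['s']+2 = 9 → {'z': 8, 'r': 8, 's': 7, 'c': 9}
info['i'] = info['z']+4 = 12 → {'z': 8, 'r': 8, 's': 7, 'c': 9, 'i': 12}
info['s'] = 7+2 = 9 → {'z': 8, 'r': 8, 's': 9, 'c': 9, 'i': 12}
info['m'] = 8 → {'z': 8, 'r': 8, 's': 9, 'c': 9, 'i': 12, 'm': 8}
info['z'] = 8+5 = 13 → {'z': 13, 'r': 8, 's': 9, 'c': 9, 'i': 12, 'm': 8}
del 'm' → {'z': 13, 'r': 8, 's': 9, 'c': 9, 'i': 12}
del 'c' → {'z': 13, 'r': 8, 's': 9, 'i': 12}
info['r'] = 8+3 = 11 → {'z': 13, 'r': 11, 's': 9, 'i': 12}

{'z': 13, 'r': 11, 's': 9, 'i': 12}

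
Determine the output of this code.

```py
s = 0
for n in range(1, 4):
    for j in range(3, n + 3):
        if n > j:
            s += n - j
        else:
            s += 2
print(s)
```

12

n=1,j=3: not 1>3, s = 0+2 = 2
n=2,j=3: not 2>3, s = 2+2 = 4
n=2,j=4: not 2>4, s = 4+2 = 6
n=3,j=3: not 3>3, s = 6+2 = 8
n=3,j=4: not 3>4, s = 8+2 = 10
n=3,j=5: not 3>5, s = 10+2 = 12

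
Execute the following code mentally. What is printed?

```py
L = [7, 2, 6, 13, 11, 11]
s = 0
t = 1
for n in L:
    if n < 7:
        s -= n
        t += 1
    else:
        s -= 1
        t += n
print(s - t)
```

-57

n=7: not <7, s = 0-1 = -1; t=8
n=2: <7, s = (-1)-2 = -3; t=9
n=6: <7, s = (-3)-6 = -9; t=10
n=13: not <7, s = (-9)-1 = -10; t=23
n=11: not <7, s = (-10)-1 = -11; t=34
n=11: not <7, s = (-11)-1 = -12; t=45
s-t = (-12)-45 = -57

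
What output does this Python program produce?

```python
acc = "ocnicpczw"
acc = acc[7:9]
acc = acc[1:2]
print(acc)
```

w

slice [7:9] → 'zw'
slice [1:2] → 'w'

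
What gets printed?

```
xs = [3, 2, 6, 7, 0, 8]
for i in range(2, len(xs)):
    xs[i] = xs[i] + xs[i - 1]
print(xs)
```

i=2: xs[2] = 6+2 = 8 → [3, 2, 8, 7, 0, 8]
i=3: xs[3] = 7+8 = 15 → [3, 2, 8, 15, 0, 8]
i=4: xs[4] = 0+15 = 15 → [3, 2, 8, 15, 15, 8]
i=5: xs[5] = 8+15 = 23 → [3, 2, 8, 15, 15, 23]

[3, 2, 8, 15, 15, 23]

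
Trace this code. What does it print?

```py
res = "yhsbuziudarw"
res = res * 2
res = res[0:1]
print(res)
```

y

repeat ×2 → 'yhsbuziudarwyhsbuziudarw'
slice [0:1] → 'y'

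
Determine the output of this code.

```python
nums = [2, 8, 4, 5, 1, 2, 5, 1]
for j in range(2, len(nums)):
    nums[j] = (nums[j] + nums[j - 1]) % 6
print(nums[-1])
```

j=2: nums[2] = (4+8)%6 = 0 → [2, 8, 0, 5, 1, 2, 5, 1]
j=3: nums[3] = (5+0)%6 = 5 → [2, 8, 0, 5, 1, 2, 5, 1]
j=4: nums[4] = (1+5)%6 = 0 → [2, 8, 0, 5, 0, 2, 5, 1]
j=5: nums[5] = (2+0)%6 = 2 → [2, 8, 0, 5, 0, 2, 5, 1]
j=6: nums[6] = (5+2)%6 = 1 → [2, 8, 0, 5, 0, 2, 1, 1]
j=7: nums[7] = (1+1)%6 = 2 → [2, 8, 0, 5, 0, 2, 1, 2]

2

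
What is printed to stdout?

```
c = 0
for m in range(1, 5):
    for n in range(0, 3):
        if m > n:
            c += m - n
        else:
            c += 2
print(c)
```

25

m=1,n=0: 1>0, c = 0+1 = 1
m=1,n=1: not 1>1, c = 1+2 = 3
m=1,n=2: not 1>2, c = 3+2 = 5
m=2,n=0: 2>0, c = 5+2 = 7
m=2,n=1: 2>1, c = 7+1 = 8
m=2,n=2: not 2>2, c = 8+2 = 10
m=3,n=0: 3>0, c = 10+3 = 13
m=3,n=1: 3>1, c = 13+2 = 15
m=3,n=2: 3>2, c = 15+1 = 16
m=4,n=0: 4>0, c = 16+4 = 20
m=4,n=1: 4>1, c = 20+3 = 23
m=4,n=2: 4>2, c = 23+2 = 25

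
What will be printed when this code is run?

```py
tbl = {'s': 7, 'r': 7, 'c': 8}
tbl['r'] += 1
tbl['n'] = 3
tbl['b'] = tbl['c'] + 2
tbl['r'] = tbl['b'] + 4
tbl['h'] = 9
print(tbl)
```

{'s': 7, 'r': 14, 'c': 8, 'n': 3, 'b': 10, 'h': 9}

tbl['r'] = 7+1 = 8 → {'s': 7, 'r': 8, 'c': 8}
tbl['n'] = 3 → {'s': 7, 'r': 8, 'c': 8, 'n': 3}
tbl['b'] = tbl['c']+2 = 10 → {'s': 7, 'r': 8, 'c': 8, 'n': 3, 'b': 10}
tbl['r'] = tbl['b']+4 = 14 → {'s': 7, 'r': 14, 'c': 8, 'n': 3, 'b': 10}
tbl['h'] = 9 → {'s': 7, 'r': 14, 'c': 8, 'n': 3, 'b': 10, 'h': 9}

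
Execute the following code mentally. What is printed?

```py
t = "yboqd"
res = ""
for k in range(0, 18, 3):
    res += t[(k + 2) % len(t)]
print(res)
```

oyqbdo

k=0: add t[2]='o' → 'o'
k=3: add t[0]='y' → 'oy'
k=6: add t[3]='q' → 'oyq'
k=9: add t[1]='b' → 'oyqb'
k=12: add t[4]='d' → 'oyqbd'
k=15: add t[2]='o' → 'oyqbdo'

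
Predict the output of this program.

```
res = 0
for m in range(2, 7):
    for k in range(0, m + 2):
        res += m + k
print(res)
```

m=2,k=0: res = 0+2 = 2
m=2,k=1: res = 2+3 = 5
m=2,k=2: res = 5+4 = 9
m=2,k=3: res = 9+5 = 14
m=3,k=0: res = 14+3 = 17
m=3,k=1: res = 17+4 = 21
m=3,k=2: res = 21+5 = 26
m=3,k=3: res = 26+6 = 32
m=3,k=4: res = 32+7 = 39
m=4,k=0: res = 39+4 = 43
m=4,k=1: res = 43+5 = 48
m=4,k=2: res = 48+6 = 54
m=4,k=3: res = 54+7 = 61
m=4,k=4: res = 61+8 = 69
m=4,k=5: res = 69+9 = 78
m=5,k=0: res = 78+5 = 83
m=5,k=1: res = 83+6 = 89
m=5,k=2: res = 89+7 = 96
m=5,k=3: res = 96+8 = 104
m=5,k=4: res = 104+9 = 113
m=5,k=5: res = 113+10 = 123
m=5,k=6: res = 123+11 = 134
m=6,k=0: res = 134+6 = 140
m=6,k=1: res = 140+7 = 147
m=6,k=2: res = 147+8 = 155
m=6,k=3: res = 155+9 = 164
m=6,k=4: res = 164+10 = 174
m=6,k=5: res = 174+11 = 185
m=6,k=6: res = 185+12 = 197
m=6,k=7: res = 197+13 = 210

210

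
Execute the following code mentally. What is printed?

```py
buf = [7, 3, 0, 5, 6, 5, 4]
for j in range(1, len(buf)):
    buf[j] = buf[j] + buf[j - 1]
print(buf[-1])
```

30

j=1: buf[1] = 3+7 = 10 → [7, 10, 0, 5, 6, 5, 4]
j=2: buf[2] = 0+10 = 10 → [7, 10, 10, 5, 6, 5, 4]
j=3: buf[3] = 5+10 = 15 → [7, 10, 10, 15, 6, 5, 4]
j=4: buf[4] = 6+15 = 21 → [7, 10, 10, 15, 21, 5, 4]
j=5: buf[5] = 5+21 = 26 → [7, 10, 10, 15, 21, 26, 4]
j=6: buf[6] = 4+26 = 30 → [7, 10, 10, 15, 21, 26, 30]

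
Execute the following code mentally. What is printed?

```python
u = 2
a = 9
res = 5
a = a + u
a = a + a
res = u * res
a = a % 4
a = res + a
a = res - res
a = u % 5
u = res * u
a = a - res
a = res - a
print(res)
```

a = 9+2 = 11
a = 11+11 = 22
res = 2*5 = 10
a = 22%4 = 2
a = 10+2 = 12
a = 10-10 = 0
a = 2%5 = 2
u = 10*2 = 20
a = 2-10 = -8
a = 10-(-8) = 18

10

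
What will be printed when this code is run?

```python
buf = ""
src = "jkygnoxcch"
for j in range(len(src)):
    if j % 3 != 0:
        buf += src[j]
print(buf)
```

kynocc

j=0: skip
j=1: add 'k' → 'k'
j=2: add 'y' → 'ky'
j=3: skip
j=4: add 'n' → 'kyn'
j=5: add 'o' → 'kyno'
j=6: skip
j=7: add 'c' → 'kynoc'
j=8: add 'c' → 'kynocc'
j=9: skip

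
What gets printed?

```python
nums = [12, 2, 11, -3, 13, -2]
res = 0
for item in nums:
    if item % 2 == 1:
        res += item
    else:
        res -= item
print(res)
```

9

item=12: not odd, res = 0-12 = -12
item=2: not odd, res = (-12)-2 = -14
item=11: odd, res = (-14)+11 = -3
item=-3: odd, res = (-3)+(-3) = -6
item=13: odd, res = (-6)+13 = 7
item=-2: not odd, res = 7-(-2) = 9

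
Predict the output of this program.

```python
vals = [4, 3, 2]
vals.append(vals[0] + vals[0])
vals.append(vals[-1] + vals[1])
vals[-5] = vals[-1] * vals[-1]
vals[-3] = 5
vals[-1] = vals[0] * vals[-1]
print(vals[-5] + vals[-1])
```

1452

append vals[0]+vals[0] = 4+4 = 8 → [4, 3, 2, 8]
append vals[-1]+vals[1] = 8+3 = 11 → [4, 3, 2, 8, 11]
vals[-5] = vals[-1]*vals[-1] = 11*11 = 121 → [121, 3, 2, 8, 11]
vals[-3] = 5 → [121, 3, 5, 8, 11]
vals[-1] = vals[0]*vals[-1] = 121*11 = 1331 → [121, 3, 5, 8, 1331]
vals[-5]+vals[-1] = 121+1331 = 1452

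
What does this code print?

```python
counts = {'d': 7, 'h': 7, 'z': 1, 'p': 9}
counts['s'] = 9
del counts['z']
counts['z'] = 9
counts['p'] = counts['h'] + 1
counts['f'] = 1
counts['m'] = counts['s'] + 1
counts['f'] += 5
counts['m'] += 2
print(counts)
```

{'d': 7, 'h': 7, 'p': 8, 's': 9, 'z': 9, 'f': 6, 'm': 12}

counts['s'] = 9 → {'d': 7, 'h': 7, 'z': 1, 'p': 9, 's': 9}
del 'z' → {'d': 7, 'h': 7, 'p': 9, 's': 9}
counts['z'] = 9 → {'d': 7, 'h': 7, 'p': 9, 's': 9, 'z': 9}
counts['p'] = counts['h']+1 = 8 → {'d': 7, 'h': 7, 'p': 8, 's': 9, 'z': 9}
counts['f'] = 1 → {'d': 7, 'h': 7, 'p': 8, 's': 9, 'z': 9, 'f': 1}
counts['m'] = counts['s']+1 = 10 → {'d': 7, 'h': 7, 'p': 8, 's': 9, 'z': 9, 'f': 1, 'm': 10}
counts['f'] = 1+5 = 6 → {'d': 7, 'h': 7, 'p': 8, 's': 9, 'z': 9, 'f': 6, 'm': 10}
counts['m'] = 10+2 = 12 → {'d': 7, 'h': 7, 'p': 8, 's': 9, 'z': 9, 'f': 6, 'm': 12}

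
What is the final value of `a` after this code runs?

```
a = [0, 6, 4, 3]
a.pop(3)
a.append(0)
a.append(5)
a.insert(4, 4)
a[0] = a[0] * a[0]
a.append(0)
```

pop(3) removes 3 → [0, 6, 4]
append 0 → [0, 6, 4, 0]
append 5 → [0, 6, 4, 0, 5]
insert 4 at 4 → [0, 6, 4, 0, 4, 5]
a[0] = a[0]*a[0] = 0*0 = 0 → [0, 6, 4, 0, 4, 5]
append 0 → [0, 6, 4, 0, 4, 5, 0]

[0, 6, 4, 0, 4, 5, 0]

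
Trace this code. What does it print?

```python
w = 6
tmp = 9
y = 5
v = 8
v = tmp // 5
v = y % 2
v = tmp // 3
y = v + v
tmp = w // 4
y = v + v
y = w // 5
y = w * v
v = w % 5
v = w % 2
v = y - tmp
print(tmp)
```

1

v = 9//5 = 1
v = 5%2 = 1
v = 9//3 = 3
y = 3+3 = 6
tmp = 6//4 = 1
y = 3+3 = 6
y = 6//5 = 1
y = 6*3 = 18
v = 6%5 = 1
v = 6%2 = 0
v = 18-1 = 17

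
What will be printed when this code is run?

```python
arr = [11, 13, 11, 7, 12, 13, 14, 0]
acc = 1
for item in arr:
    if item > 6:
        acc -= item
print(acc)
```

-80

item=11: >6, acc = 1-11 = -10
item=13: >6, acc = (-10)-13 = -23
item=11: >6, acc = (-23)-11 = -34
item=7: >6, acc = (-34)-7 = -41
item=12: >6, acc = (-41)-12 = -53
item=13: >6, acc = (-53)-13 = -66
item=14: >6, acc = (-66)-14 = -80
item=0: not >6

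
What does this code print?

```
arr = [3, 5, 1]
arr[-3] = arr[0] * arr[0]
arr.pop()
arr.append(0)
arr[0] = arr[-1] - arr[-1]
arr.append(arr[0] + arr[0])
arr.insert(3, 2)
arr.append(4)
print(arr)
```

arr[-3] = arr[0]*arr[0] = 3*3 = 9 → [9, 5, 1]
pop() removes 1 → [9, 5]
append 0 → [9, 5, 0]
arr[0] = arr[-1]-arr[-1] = 0-0 = 0 → [0, 5, 0]
append arr[0]+arr[0] = 0+0 = 0 → [0, 5, 0, 0]
insert 2 at 3 → [0, 5, 0, 2, 0]
append 4 → [0, 5, 0, 2, 0, 4]

[0, 5, 0, 2, 0, 4]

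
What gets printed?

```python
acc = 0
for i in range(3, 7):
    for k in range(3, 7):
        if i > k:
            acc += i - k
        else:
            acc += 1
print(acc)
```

i=3,k=3: not 3>3, acc = 0+1 = 1
i=3,k=4: not 3>4, acc = 1+1 = 2
i=3,k=5: not 3>5, acc = 2+1 = 3
i=3,k=6: not 3>6, acc = 3+1 = 4
i=4,k=3: 4>3, acc = 4+1 = 5
i=4,k=4: not 4>4, acc = 5+1 = 6
i=4,k=5: not 4>5, acc = 6+1 = 7
i=4,k=6: not 4>6, acc = 7+1 = 8
i=5,k=3: 5>3, acc = 8+2 = 10
i=5,k=4: 5>4, acc = 10+1 = 11
i=5,k=5: not 5>5, acc = 11+1 = 12
i=5,k=6: not 5>6, acc = 12+1 = 13
i=6,k=3: 6>3, acc = 13+3 = 16
i=6,k=4: 6>4, acc = 16+2 = 18
i=6,k=5: 6>5, acc = 18+1 = 19
i=6,k=6: not 6>6, acc = 19+1 = 20

20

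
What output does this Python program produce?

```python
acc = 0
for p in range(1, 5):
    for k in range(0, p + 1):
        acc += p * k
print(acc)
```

p=1,k=0: acc = 0+0 = 0
p=1,k=1: acc = 0+1 = 1
p=2,k=0: acc = 1+0 = 1
p=2,k=1: acc = 1+2 = 3
p=2,k=2: acc = 3+4 = 7
p=3,k=0: acc = 7+0 = 7
p=3,k=1: acc = 7+3 = 10
p=3,k=2: acc = 10+6 = 16
p=3,k=3: acc = 16+9 = 25
p=4,k=0: acc = 25+0 = 25
p=4,k=1: acc = 25+4 = 29
p=4,k=2: acc = 29+8 = 37
p=4,k=3: acc = 37+12 = 49
p=4,k=4: acc = 49+16 = 65

65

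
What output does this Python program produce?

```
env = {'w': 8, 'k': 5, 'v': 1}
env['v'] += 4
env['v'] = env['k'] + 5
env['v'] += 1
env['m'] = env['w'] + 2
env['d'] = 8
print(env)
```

{'w': 8, 'k': 5, 'v': 11, 'm': 10, 'd': 8}

env['v'] = 1+4 = 5 → {'w': 8, 'k': 5, 'v': 5}
env['v'] = env['k']+5 = 10 → {'w': 8, 'k': 5, 'v': 10}
env['v'] = 10+1 = 11 → {'w': 8, 'k': 5, 'v': 11}
env['m'] = env['w']+2 = 10 → {'w': 8, 'k': 5, 'v': 11, 'm': 10}
env['d'] = 8 → {'w': 8, 'k': 5, 'v': 11, 'm': 10, 'd': 8}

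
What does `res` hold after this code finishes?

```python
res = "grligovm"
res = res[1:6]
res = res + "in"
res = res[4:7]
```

slice [1:6] → 'rligo'
+ 'in' → 'rligoin'
slice [4:7] → 'oin'

'oin'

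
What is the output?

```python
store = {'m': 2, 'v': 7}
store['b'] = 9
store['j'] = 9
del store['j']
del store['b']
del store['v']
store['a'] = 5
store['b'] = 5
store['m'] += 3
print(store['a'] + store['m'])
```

10

store['b'] = 9 → {'m': 2, 'v': 7, 'b': 9}
store['j'] = 9 → {'m': 2, 'v': 7, 'b': 9, 'j': 9}
del 'j' → {'m': 2, 'v': 7, 'b': 9}
del 'b' → {'m': 2, 'v': 7}
del 'v' → {'m': 2}
store['a'] = 5 → {'m': 2, 'a': 5}
store['b'] = 5 → {'m': 2, 'a': 5, 'b': 5}
store['m'] = 2+3 = 5 → {'m': 5, 'a': 5, 'b': 5}
store['a']+store['m'] = 5+5 = 10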